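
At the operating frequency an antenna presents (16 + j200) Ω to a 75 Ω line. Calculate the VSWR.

Γ = (Z_L − Z_0)/(Z_L + Z_0) = (-59 + j200)/(91 + j200)
|Γ| = 209/220 = 0.949
VSWR = (1 + |Γ|)/(1 − |Γ|) = 1.95/0.051

VSWR ≈ 38.2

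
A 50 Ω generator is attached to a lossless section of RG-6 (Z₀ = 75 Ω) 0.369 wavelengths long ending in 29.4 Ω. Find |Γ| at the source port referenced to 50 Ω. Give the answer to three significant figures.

βl = 2π × 0.369 = 133°
tan(βl) = -1.08
Z_in = Z_0·(Z_L + jZ_0·tanβl)/(Z_0 + jZ_L·tanβl) = 53.9 − j58.1 Ω
Γ_s = (Z_in − Z_s)/(Z_in + Z_s) = (3.95 − j58.1)/(104 − j58.1), |Γ_s| = 0.489

|Γ| ≈ 0.489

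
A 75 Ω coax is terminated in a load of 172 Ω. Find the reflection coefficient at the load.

Γ = (Z_L − Z_0)/(Z_L + Z_0) = (172 − 75)/(172 + 75) = 97/247

Γ = 0.393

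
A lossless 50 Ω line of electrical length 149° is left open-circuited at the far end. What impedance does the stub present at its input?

tan(βl) = -0.601
For an open-circuited stub, Z_in = −jZ_0·cot(βl) = −jZ_0/tan(βl)

Z_in ≈ +j83.2 Ω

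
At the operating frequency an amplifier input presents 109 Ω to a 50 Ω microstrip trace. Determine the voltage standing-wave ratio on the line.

For a purely resistive load, VSWR = R_L/Z_0 or Z_0/R_L (whichever > 1) = 109/50

VSWR ≈ 2.18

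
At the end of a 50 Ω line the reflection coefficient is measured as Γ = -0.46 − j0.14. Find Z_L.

Z_L ≈ 17.9 − j6.51 Ω

Z_L = Z_0·(1 + Γ)/(1 − Γ) = 50·(0.54 − j0.14)/(1.46 + j0.14)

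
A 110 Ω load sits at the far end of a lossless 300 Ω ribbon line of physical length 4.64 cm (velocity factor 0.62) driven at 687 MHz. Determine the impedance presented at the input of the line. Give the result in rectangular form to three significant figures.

Z_in ≈ 334 + j329 Ω

λ = v/f = 0.62·c / 687 MHz = 0.271 m
βl = 2π·l/λ = 2π × 0.171 = 61.7°
tan(βl) = tan(61.7°) = 1.86
Z_in = Z_0·(Z_L + jZ_0·tanβl)/(Z_0 + jZ_L·tanβl)
     = 300·(110 + j557)/(300 + j204)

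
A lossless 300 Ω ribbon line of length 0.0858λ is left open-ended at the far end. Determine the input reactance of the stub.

βl = 2π × 0.0858 = 30.9°
tan(βl) = 0.598
For an open-ended stub, Z_in = −jZ_0·cot(βl) = −jZ_0/tan(βl)

X_in ≈ -502 Ω (capacitive)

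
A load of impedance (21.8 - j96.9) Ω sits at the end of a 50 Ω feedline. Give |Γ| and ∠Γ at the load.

Γ = (Z_L − Z_0)/(Z_L + Z_0) = (-28.2 − j96.9)/(71.8 − j96.9)
|Γ| = 101/121 = 0.837

Γ ≈ 0.837 ∠ -52.8°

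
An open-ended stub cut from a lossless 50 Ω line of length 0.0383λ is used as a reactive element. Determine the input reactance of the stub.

βl = 2π × 0.0383 = 13.8°
tan(βl) = 0.245
For an open-ended stub, Z_in = −jZ_0·cot(βl) = −jZ_0/tan(βl)

X_in ≈ -204 Ω (capacitive)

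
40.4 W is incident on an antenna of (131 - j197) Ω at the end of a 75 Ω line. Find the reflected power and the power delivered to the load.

|Γ| = |(56 − j197)/(206 − j197)| = 0.719
|Γ|² = 0.516
P_refl = |Γ|²·P_inc = 20.9 W, P_del = (1 − |Γ|²)·P_inc = 19.5 W

P_reflected ≈ 20.9 W; P_delivered ≈ 19.5 W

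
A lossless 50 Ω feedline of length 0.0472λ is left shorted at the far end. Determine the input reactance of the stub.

βl = 2π × 0.0472 = 17°
tan(βl) = 0.306
For a shorted stub, Z_in = jZ_0·tan(βl)

X_in ≈ 15.3 Ω (inductive)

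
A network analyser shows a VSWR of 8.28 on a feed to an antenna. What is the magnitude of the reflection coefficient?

|Γ| ≈ 0.784

|Γ| = (S − 1)/(S + 1) = (8.28 − 1)/(8.28 + 1) = 7.28/9.28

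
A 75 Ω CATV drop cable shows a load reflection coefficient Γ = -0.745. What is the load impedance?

Z_L ≈ 11 Ω

Z_L = Z_0·(1 + Γ)/(1 − Γ) = 75·(0.255)/(1.75)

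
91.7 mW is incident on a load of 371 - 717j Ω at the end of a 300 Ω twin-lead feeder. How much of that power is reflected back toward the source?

|Γ| = |(71 − j717)/(671 − j717)| = 0.734
|Γ|² = 0.538
P_refl = |Γ|²·P_inc = 49.4 mW, P_del = (1 − |Γ|²)·P_inc = 42.3 mW

P_reflected ≈ 49.4 mW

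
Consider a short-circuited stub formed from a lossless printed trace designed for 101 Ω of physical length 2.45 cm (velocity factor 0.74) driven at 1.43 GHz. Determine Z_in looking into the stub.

Z_in ≈ +j154 Ω

λ = v/f = 0.74·c / 1.43 GHz = 0.155 m
βl = 2π·l/λ = 2π × 0.158 = 56.8°
tan(βl) = 1.53
For a short-circuited stub, Z_in = jZ_0·tan(βl)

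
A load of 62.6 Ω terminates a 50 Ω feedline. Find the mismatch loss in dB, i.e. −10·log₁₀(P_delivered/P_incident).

mismatch loss ≈ 0.0547 dB

Γ = (62.6 − 50)/(62.6 + 50) = 0.112
|Γ|² = 0.0125, so P_del/P_inc = 1 − |Γ|² = 0.987
ML = −10·log₁₀(1 − |Γ|²)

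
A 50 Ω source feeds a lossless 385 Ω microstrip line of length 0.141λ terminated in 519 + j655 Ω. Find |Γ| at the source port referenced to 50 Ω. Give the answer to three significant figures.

|Γ| ≈ 0.919

βl = 2π × 0.141 = 50.8°
tan(βl) = 1.22
Z_in = Z_0·(Z_L + jZ_0·tanβl)/(Z_0 + jZ_L·tanβl) = 333 − j533 Ω
Γ_s = (Z_in − Z_s)/(Z_in + Z_s) = (283 − j533)/(383 − j533), |Γ_s| = 0.919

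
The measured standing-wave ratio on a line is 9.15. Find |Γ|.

|Γ| ≈ 0.803

|Γ| = (S − 1)/(S + 1) = (9.15 − 1)/(9.15 + 1) = 8.15/10.2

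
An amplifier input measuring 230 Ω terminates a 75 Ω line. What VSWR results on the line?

VSWR ≈ 3.07

For a purely resistive load, VSWR = R_L/Z_0 or Z_0/R_L (whichever > 1) = 230/75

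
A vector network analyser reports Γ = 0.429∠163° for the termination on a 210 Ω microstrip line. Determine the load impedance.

Z_L = Z_0·(1 + Γ)/(1 − Γ) = 210·(0.59 + j0.125)/(1.41 − j0.125)

Z_L ≈ 85.5 + j26.3 Ω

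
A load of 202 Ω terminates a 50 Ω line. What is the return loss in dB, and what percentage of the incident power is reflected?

RL ≈ 4.39 dB; 36.4% of incident power reflected

Γ = (202 − 50)/(202 + 50) = 0.603
RL = −20·log₁₀(0.603) = 4.39 dB
P_refl/P_inc = |Γ|² = 0.364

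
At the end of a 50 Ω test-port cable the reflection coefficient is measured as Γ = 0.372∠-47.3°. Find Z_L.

Z_L ≈ 68 − j43.1 Ω

Z_L = Z_0·(1 + Γ)/(1 − Γ) = 50·(1.25 − j0.273)/(0.748 + j0.273)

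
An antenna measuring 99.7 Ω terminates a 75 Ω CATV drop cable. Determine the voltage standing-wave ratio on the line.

VSWR ≈ 1.33

For a purely resistive load, VSWR = R_L/Z_0 or Z_0/R_L (whichever > 1) = 99.7/75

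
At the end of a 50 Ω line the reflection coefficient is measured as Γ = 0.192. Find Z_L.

Z_L = Z_0·(1 + Γ)/(1 − Γ) = 50·(1.19)/(0.808)

Z_L ≈ 73.8 Ω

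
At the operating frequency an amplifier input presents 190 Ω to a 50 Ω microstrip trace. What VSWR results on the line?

VSWR ≈ 3.8

Γ = (190 − 50)/(190 + 50) = 0.583
VSWR = (1 + 0.583)/(1 − 0.583)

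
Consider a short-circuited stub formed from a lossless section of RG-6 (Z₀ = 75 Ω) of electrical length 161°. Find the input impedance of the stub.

tan(βl) = -0.344
For a short-circuited stub, Z_in = jZ_0·tan(βl)

Z_in ≈ −j25.8 Ω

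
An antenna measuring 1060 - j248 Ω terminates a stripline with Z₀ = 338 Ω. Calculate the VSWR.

Γ = (Z_L − Z_0)/(Z_L + Z_0) = (722 − j248)/(1398 − j248)
|Γ| = 763/1420 = 0.538
VSWR = (1 + |Γ|)/(1 − |Γ|) = 1.54/0.462

VSWR ≈ 3.33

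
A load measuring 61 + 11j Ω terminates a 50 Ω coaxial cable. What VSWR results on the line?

Γ = (Z_L − Z_0)/(Z_L + Z_0) = (11 + j11)/(111 + j11)
|Γ| = 15.6/112 = 0.139
VSWR = (1 + |Γ|)/(1 − |Γ|) = 1.14/0.861

VSWR ≈ 1.32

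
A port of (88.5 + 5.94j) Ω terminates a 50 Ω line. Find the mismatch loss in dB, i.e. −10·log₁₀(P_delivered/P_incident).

mismatch loss ≈ 0.357 dB

Γ = (38.5 + j5.94)/(138.5 + j5.94), |Γ| = 0.281
|Γ|² = 0.079, so P_del/P_inc = 1 − |Γ|² = 0.921
ML = −10·log₁₀(1 − |Γ|²)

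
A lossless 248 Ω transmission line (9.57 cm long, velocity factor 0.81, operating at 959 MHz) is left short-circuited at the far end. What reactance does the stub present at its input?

X_in ≈ -240 Ω (capacitive)

λ = v/f = 0.81·c / 959 MHz = 0.253 m
βl = 2π·l/λ = 2π × 0.378 = 136°
tan(βl) = -0.967
For a short-circuited stub, Z_in = jZ_0·tan(βl)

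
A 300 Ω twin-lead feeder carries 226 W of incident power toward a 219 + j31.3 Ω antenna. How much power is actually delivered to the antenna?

|Γ| = |(-81 + j31.3)/(519 + j31.3)| = 0.167
|Γ|² = 0.0279
P_refl = |Γ|²·P_inc = 6.3 W, P_del = (1 − |Γ|²)·P_inc = 220 W

P_delivered ≈ 220 W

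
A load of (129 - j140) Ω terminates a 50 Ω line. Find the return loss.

Γ = (79 − j140)/(179 − j140), |Γ| = 0.707
RL = −20·log₁₀|Γ| = −20·log₁₀(0.707)

RL ≈ 3.01 dB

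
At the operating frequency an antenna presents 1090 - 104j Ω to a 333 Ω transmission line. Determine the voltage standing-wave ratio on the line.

VSWR ≈ 3.31

Γ = (Z_L − Z_0)/(Z_L + Z_0) = (757 − j104)/(1423 − j104)
|Γ| = 764/1430 = 0.536
VSWR = (1 + |Γ|)/(1 − |Γ|) = 1.54/0.464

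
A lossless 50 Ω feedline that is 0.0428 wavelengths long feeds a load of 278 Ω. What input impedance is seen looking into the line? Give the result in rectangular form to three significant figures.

βl = 2π × 0.0428 = 15.4°
tan(βl) = tan(15.4°) = 0.276
Z_in = Z_0·(Z_L + jZ_0·tanβl)/(Z_0 + jZ_L·tanβl)
     = 50·(278 + j13.8)/(50 + j76.6)

Z_in ≈ 89.3 − j123 Ω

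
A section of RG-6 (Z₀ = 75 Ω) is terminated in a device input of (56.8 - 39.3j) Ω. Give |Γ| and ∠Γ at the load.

Γ = (Z_L − Z_0)/(Z_L + Z_0) = (-18.2 − j39.3)/(131.8 − j39.3)
|Γ| = 43.3/138 = 0.315

Γ ≈ 0.315 ∠ -98.2°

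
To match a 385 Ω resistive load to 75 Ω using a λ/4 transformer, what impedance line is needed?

Z_qwt ≈ 170 Ω

Z_qwt = √(Z_0·R_L) = √(75 × 385) = √28880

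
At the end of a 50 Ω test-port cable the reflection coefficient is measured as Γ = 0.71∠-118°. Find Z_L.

Z_L = Z_0·(1 + Γ)/(1 − Γ) = 50·(0.667 − j0.627)/(1.33 + j0.627)

Z_L ≈ 11.4 − j28.9 Ω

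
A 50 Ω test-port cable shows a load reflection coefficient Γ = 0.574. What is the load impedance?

Z_L = Z_0·(1 + Γ)/(1 − Γ) = 50·(1.57)/(0.426)

Z_L ≈ 185 Ω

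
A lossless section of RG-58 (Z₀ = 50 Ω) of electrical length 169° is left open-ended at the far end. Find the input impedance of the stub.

tan(βl) = -0.194
For an open-ended stub, Z_in = −jZ_0·cot(βl) = −jZ_0/tan(βl)

Z_in ≈ +j257 Ω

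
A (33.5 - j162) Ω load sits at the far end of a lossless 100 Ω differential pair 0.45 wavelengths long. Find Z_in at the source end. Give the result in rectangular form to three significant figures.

βl = 2π × 0.45 = 162°
tan(βl) = tan(162°) = -0.325
Z_in = Z_0·(Z_L + jZ_0·tanβl)/(Z_0 + jZ_L·tanβl)
     = 100·(33.5 − j194)/(47.4 − j10.9)

Z_in ≈ 157 − j375 Ω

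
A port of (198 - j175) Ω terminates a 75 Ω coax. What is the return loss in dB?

RL ≈ 3.61 dB

Γ = (123 − j175)/(273 − j175), |Γ| = 0.66
RL = −20·log₁₀|Γ| = −20·log₁₀(0.66)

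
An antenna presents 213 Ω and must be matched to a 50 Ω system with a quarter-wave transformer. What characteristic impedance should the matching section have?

Z_qwt = √(Z_0·R_L) = √(50 × 213) = √10650

Z_qwt ≈ 103 Ω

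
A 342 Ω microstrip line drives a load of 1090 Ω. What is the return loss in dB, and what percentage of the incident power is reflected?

Γ = (1090 − 342)/(1090 + 342) = 0.522
RL = −20·log₁₀(0.522) = 5.64 dB
P_refl/P_inc = |Γ|² = 0.273

RL ≈ 5.64 dB; 27.3% of incident power reflected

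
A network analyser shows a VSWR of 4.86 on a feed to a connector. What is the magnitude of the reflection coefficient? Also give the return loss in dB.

|Γ| = (S − 1)/(S + 1) = (4.86 − 1)/(4.86 + 1) = 3.86/5.86
RL = −20·log₁₀|Γ| = −20·log₁₀(0.659)

|Γ| ≈ 0.659; return loss ≈ 3.63 dB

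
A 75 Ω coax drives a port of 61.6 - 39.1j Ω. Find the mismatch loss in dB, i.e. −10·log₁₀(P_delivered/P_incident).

Γ = (-13.4 − j39.1)/(136.6 − j39.1), |Γ| = 0.291
|Γ|² = 0.0846, so P_del/P_inc = 1 − |Γ|² = 0.915
ML = −10·log₁₀(1 − |Γ|²)

mismatch loss ≈ 0.384 dB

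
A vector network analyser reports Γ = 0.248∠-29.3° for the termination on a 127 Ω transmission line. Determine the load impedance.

Z_L ≈ 190 − j49 Ω

Z_L = Z_0·(1 + Γ)/(1 − Γ) = 127·(1.22 − j0.121)/(0.784 + j0.121)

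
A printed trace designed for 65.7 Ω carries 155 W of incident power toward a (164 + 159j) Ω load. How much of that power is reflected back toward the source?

|Γ| = |(98.3 + j159)/(229.7 + j159)| = 0.669
|Γ|² = 0.448
P_refl = |Γ|²·P_inc = 69.4 W, P_del = (1 − |Γ|²)·P_inc = 85.6 W

P_reflected ≈ 69.4 W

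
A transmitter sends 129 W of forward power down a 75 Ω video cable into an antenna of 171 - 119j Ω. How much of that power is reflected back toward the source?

|Γ| = |(96 − j119)/(246 − j119)| = 0.56
|Γ|² = 0.313
P_refl = |Γ|²·P_inc = 40.4 W, P_del = (1 − |Γ|²)·P_inc = 88.6 W

P_reflected ≈ 40.4 W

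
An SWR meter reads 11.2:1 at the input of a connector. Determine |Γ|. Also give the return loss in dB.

|Γ| ≈ 0.836; return loss ≈ 1.56 dB

|Γ| = (S − 1)/(S + 1) = (11.2 − 1)/(11.2 + 1) = 10.2/12.2
RL = −20·log₁₀|Γ| = −20·log₁₀(0.836)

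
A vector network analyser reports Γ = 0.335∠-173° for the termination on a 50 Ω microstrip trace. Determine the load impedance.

Z_L = Z_0·(1 + Γ)/(1 − Γ) = 50·(0.667 − j0.0408)/(1.33 + j0.0408)

Z_L ≈ 25 − j2.3 Ω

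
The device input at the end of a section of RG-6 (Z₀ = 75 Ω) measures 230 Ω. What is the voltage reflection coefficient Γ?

Γ = (Z_L − Z_0)/(Z_L + Z_0) = (230 − 75)/(230 + 75) = 155/305

Γ = 0.508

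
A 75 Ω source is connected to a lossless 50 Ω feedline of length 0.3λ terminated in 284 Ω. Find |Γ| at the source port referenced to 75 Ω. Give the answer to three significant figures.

|Γ| ≈ 0.78

βl = 2π × 0.3 = 108°
tan(βl) = -3.08
Z_in = Z_0·(Z_L + jZ_0·tanβl)/(Z_0 + jZ_L·tanβl) = 9.7 + j15.7 Ω
Γ_s = (Z_in − Z_s)/(Z_in + Z_s) = (-65.3 + j15.7)/(84.7 + j15.7), |Γ_s| = 0.78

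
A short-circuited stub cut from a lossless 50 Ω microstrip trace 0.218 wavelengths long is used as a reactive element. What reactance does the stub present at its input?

βl = 2π × 0.218 = 78.5°
tan(βl) = 4.91
For a short-circuited stub, Z_in = jZ_0·tan(βl)

X_in ≈ 245 Ω (inductive)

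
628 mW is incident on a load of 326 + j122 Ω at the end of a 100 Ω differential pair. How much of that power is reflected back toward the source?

P_reflected ≈ 211 mW

|Γ| = |(226 + j122)/(426 + j122)| = 0.58
|Γ|² = 0.336
P_refl = |Γ|²·P_inc = 211 mW, P_del = (1 − |Γ|²)·P_inc = 417 mW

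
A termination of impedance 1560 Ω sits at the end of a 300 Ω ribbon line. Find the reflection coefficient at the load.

Γ = 0.677

Γ = (Z_L − Z_0)/(Z_L + Z_0) = (1560 − 300)/(1560 + 300) = 1260/1860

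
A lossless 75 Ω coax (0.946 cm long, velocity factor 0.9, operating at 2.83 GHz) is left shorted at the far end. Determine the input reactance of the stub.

X_in ≈ 53.9 Ω (inductive)

λ = v/f = 0.9·c / 2.83 GHz = 0.0954 m
βl = 2π·l/λ = 2π × 0.0992 = 35.7°
tan(βl) = 0.718
For a shorted stub, Z_in = jZ_0·tan(βl)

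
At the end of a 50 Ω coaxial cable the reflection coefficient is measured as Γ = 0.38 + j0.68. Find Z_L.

Z_L = Z_0·(1 + Γ)/(1 − Γ) = 50·(1.38 + j0.68)/(0.62 − j0.68)

Z_L ≈ 23.2 + j80.3 Ω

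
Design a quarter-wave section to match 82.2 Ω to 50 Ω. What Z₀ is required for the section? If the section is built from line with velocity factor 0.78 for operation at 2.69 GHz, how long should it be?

Z_qwt = √(Z_0·R_L) = √(50 × 82.2) = √4110
λ = 0.78·c/f = 0.087 m, so l = λ/4 = 0.0217 m

Z_qwt ≈ 64.1 Ω; length ≈ 2.17 cm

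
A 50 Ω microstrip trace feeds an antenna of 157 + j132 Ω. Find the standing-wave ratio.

Γ = (Z_L − Z_0)/(Z_L + Z_0) = (107 + j132)/(207 + j132)
|Γ| = 170/246 = 0.692
VSWR = (1 + |Γ|)/(1 − |Γ|) = 1.69/0.308

VSWR ≈ 5.5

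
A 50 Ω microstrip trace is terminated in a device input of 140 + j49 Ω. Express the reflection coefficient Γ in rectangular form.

Γ = (Z_L − Z_0)/(Z_L + Z_0) = (90 + j49)/(190 + j49)

Γ ≈ 0.507 + j0.127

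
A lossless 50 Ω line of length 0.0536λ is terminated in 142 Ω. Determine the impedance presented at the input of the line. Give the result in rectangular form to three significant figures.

βl = 2π × 0.0536 = 19.3°
tan(βl) = tan(19.3°) = 0.35
Z_in = Z_0·(Z_L + jZ_0·tanβl)/(Z_0 + jZ_L·tanβl)
     = 50·(142 + j17.5)/(50 + j49.7)

Z_in ≈ 80.2 − j62.2 Ω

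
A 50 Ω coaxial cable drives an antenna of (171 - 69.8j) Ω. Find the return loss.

Γ = (121 − j69.8)/(221 − j69.8), |Γ| = 0.603
RL = −20·log₁₀|Γ| = −20·log₁₀(0.603)

RL ≈ 4.4 dB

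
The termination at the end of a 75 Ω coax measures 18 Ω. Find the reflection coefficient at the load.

Γ = -0.613

Γ = (Z_L − Z_0)/(Z_L + Z_0) = (18 − 75)/(18 + 75) = -57/93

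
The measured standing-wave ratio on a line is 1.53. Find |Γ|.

|Γ| ≈ 0.209

|Γ| = (S − 1)/(S + 1) = (1.53 − 1)/(1.53 + 1) = 0.53/2.53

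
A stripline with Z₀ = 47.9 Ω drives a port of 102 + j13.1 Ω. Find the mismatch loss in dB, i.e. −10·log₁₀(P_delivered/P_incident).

Γ = (54.1 + j13.1)/(149.9 + j13.1), |Γ| = 0.37
|Γ|² = 0.137, so P_del/P_inc = 1 − |Γ|² = 0.863
ML = −10·log₁₀(1 − |Γ|²)

mismatch loss ≈ 0.639 dB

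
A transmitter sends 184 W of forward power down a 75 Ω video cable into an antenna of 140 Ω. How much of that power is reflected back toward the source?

P_reflected ≈ 16.8 W

Γ = (140 − 75)/(140 + 75) = 0.302
|Γ|² = 0.0914
P_refl = |Γ|²·P_inc = 16.8 W, P_del = (1 − |Γ|²)·P_inc = 167 W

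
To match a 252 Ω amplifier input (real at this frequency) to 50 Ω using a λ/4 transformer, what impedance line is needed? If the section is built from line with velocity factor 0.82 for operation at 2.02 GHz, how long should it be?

Z_qwt = √(Z_0·R_L) = √(50 × 252) = √12600
λ = 0.82·c/f = 0.122 m, so l = λ/4 = 0.0304 m

Z_qwt ≈ 112 Ω; length ≈ 3.04 cm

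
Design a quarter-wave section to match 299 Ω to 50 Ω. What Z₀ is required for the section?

Z_qwt = √(Z_0·R_L) = √(50 × 299) = √14950

Z_qwt ≈ 122 Ω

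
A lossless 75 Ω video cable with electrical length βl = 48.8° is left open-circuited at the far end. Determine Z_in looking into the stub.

Z_in ≈ −j65.7 Ω

tan(βl) = 1.14
For an open-circuited stub, Z_in = −jZ_0·cot(βl) = −jZ_0/tan(βl)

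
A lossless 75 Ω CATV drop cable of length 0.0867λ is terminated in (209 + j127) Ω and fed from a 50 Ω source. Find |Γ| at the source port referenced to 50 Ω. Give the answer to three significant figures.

|Γ| ≈ 0.69

βl = 2π × 0.0867 = 31.2°
tan(βl) = 0.606
Z_in = Z_0·(Z_L + jZ_0·tanβl)/(Z_0 + jZ_L·tanβl) = 100 − j125 Ω
Γ_s = (Z_in − Z_s)/(Z_in + Z_s) = (50.2 − j125)/(150 − j125), |Γ_s| = 0.69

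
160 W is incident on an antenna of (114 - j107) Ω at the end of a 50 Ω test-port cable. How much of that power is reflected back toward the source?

|Γ| = |(64 − j107)/(164 − j107)| = 0.637
|Γ|² = 0.405
P_refl = |Γ|²·P_inc = 64.9 W, P_del = (1 − |Γ|²)·P_inc = 95.1 W

P_reflected ≈ 64.9 W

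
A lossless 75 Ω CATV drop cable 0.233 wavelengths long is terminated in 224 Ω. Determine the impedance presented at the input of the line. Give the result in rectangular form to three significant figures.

Z_in ≈ 25.4 − j7.13 Ω

βl = 2π × 0.233 = 83.9°
tan(βl) = tan(83.9°) = 9.33
Z_in = Z_0·(Z_L + jZ_0·tanβl)/(Z_0 + jZ_L·tanβl)
     = 75·(224 + j699)/(75 + j2090)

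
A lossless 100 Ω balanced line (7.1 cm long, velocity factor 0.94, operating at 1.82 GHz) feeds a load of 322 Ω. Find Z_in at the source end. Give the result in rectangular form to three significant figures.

Z_in ≈ 197 + j144 Ω

λ = v/f = 0.94·c / 1.82 GHz = 0.155 m
βl = 2π·l/λ = 2π × 0.458 = 165°
tan(βl) = tan(165°) = -0.269
Z_in = Z_0·(Z_L + jZ_0·tanβl)/(Z_0 + jZ_L·tanβl)
     = 100·(322 − j26.9)/(100 − j86.5)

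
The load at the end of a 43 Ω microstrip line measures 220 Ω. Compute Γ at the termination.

Γ = (Z_L − Z_0)/(Z_L + Z_0) = (220 − 43)/(220 + 43) = 177/263

Γ = 0.673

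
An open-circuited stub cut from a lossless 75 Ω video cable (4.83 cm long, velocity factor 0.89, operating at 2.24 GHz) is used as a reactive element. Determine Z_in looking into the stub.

λ = v/f = 0.89·c / 2.24 GHz = 0.119 m
βl = 2π·l/λ = 2π × 0.405 = 146°
tan(βl) = -0.678
For an open-circuited stub, Z_in = −jZ_0·cot(βl) = −jZ_0/tan(βl)

Z_in ≈ +j111 Ω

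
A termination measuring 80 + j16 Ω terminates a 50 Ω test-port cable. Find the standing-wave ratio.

Γ = (Z_L − Z_0)/(Z_L + Z_0) = (30 + j16)/(130 + j16)
|Γ| = 34/131 = 0.26
VSWR = (1 + |Γ|)/(1 − |Γ|) = 1.26/0.74

VSWR ≈ 1.7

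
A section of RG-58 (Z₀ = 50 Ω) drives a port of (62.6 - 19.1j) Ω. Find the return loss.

Γ = (12.6 − j19.1)/(112.6 − j19.1), |Γ| = 0.2
RL = −20·log₁₀|Γ| = −20·log₁₀(0.2)

RL ≈ 14 dB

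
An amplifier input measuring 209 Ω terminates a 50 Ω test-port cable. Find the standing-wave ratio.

VSWR ≈ 4.18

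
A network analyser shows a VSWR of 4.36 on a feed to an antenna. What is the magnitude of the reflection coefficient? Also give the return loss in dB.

|Γ| = (S − 1)/(S + 1) = (4.36 − 1)/(4.36 + 1) = 3.36/5.36
RL = −20·log₁₀|Γ| = −20·log₁₀(0.627)

|Γ| ≈ 0.627; return loss ≈ 4.06 dB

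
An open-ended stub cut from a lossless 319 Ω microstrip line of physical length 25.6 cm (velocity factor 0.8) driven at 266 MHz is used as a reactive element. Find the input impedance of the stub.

λ = v/f = 0.8·c / 266 MHz = 0.902 m
βl = 2π·l/λ = 2π × 0.284 = 102°
tan(βl) = -4.65
For an open-ended stub, Z_in = −jZ_0·cot(βl) = −jZ_0/tan(βl)

Z_in ≈ +j68.6 Ω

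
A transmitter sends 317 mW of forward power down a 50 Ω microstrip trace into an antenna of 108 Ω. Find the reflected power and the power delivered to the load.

Γ = (108 − 50)/(108 + 50) = 0.367
|Γ|² = 0.135
P_refl = |Γ|²·P_inc = 42.7 mW, P_del = (1 − |Γ|²)·P_inc = 274 mW

P_reflected ≈ 42.7 mW; P_delivered ≈ 274 mW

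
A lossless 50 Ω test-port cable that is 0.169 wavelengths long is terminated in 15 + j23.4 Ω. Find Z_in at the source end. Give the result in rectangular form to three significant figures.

Z_in ≈ 201 + j32.2 Ω

βl = 2π × 0.169 = 60.8°
tan(βl) = tan(60.8°) = 1.79
Z_in = Z_0·(Z_L + jZ_0·tanβl)/(Z_0 + jZ_L·tanβl)
     = 50·(15 + j113)/(8.06 + j26.9)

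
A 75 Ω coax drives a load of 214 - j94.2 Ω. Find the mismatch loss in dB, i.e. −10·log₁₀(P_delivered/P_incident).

Γ = (139 − j94.2)/(289 − j94.2), |Γ| = 0.552
|Γ|² = 0.305, so P_del/P_inc = 1 − |Γ|² = 0.695
ML = −10·log₁₀(1 − |Γ|²)

mismatch loss ≈ 1.58 dB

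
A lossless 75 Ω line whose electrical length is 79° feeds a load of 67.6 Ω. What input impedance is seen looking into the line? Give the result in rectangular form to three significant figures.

Z_in ≈ 82.5 + j3.22 Ω

tan(βl) = tan(79°) = 5.14
Z_in = Z_0·(Z_L + jZ_0·tanβl)/(Z_0 + jZ_L·tanβl)
     = 75·(67.6 + j386)/(75 + j348)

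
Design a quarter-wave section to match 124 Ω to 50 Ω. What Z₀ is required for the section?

Z_qwt = √(Z_0·R_L) = √(50 × 124) = √6200

Z_qwt ≈ 78.7 Ω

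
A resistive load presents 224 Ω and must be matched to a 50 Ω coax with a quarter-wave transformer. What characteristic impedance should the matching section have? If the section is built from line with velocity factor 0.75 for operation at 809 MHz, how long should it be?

Z_qwt = √(Z_0·R_L) = √(50 × 224) = √11200
λ = 0.75·c/f = 0.278 m, so l = λ/4 = 0.0695 m

Z_qwt ≈ 106 Ω; length ≈ 6.95 cm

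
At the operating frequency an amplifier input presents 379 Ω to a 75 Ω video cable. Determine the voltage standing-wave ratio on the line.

VSWR ≈ 5.05

Γ = (379 − 75)/(379 + 75) = 0.67
VSWR = (1 + 0.67)/(1 − 0.67)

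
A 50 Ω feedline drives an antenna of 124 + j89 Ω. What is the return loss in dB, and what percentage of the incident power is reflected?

RL ≈ 4.55 dB; 35.1% of incident power reflected

Γ = (74 + j89)/(174 + j89), |Γ| = 0.592
RL = −20·log₁₀(0.592) = 4.55 dB
P_refl/P_inc = |Γ|² = 0.351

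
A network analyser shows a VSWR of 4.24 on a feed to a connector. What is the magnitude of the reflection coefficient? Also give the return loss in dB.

|Γ| = (S − 1)/(S + 1) = (4.24 − 1)/(4.24 + 1) = 3.24/5.24
RL = −20·log₁₀|Γ| = −20·log₁₀(0.618)

|Γ| ≈ 0.618; return loss ≈ 4.18 dB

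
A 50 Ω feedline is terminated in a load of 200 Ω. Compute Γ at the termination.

Γ = (Z_L − Z_0)/(Z_L + Z_0) = (200 − 50)/(200 + 50) = 150/250

Γ = 0.6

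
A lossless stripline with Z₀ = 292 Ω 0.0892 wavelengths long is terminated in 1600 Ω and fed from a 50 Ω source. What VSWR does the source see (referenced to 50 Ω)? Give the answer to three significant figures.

βl = 2π × 0.0892 = 32.1°
tan(βl) = 0.628
Z_in = Z_0·(Z_L + jZ_0·tanβl)/(Z_0 + jZ_L·tanβl) = 174 − j415 Ω
Γ_s = (Z_in − Z_s)/(Z_in + Z_s) = (124 − j415)/(224 − j415), |Γ_s| = 0.918
VSWR = (1 + |Γ_s|)/(1 − |Γ_s|)

VSWR ≈ 23.5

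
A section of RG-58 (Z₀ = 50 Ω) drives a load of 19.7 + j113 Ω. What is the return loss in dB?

Γ = (-30.3 + j113)/(69.7 + j113), |Γ| = 0.881
RL = −20·log₁₀|Γ| = −20·log₁₀(0.881)

RL ≈ 1.1 dB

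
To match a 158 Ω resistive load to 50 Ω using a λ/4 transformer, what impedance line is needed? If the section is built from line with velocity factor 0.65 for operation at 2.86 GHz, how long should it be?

Z_qwt ≈ 88.9 Ω; length ≈ 1.7 cm

Z_qwt = √(Z_0·R_L) = √(50 × 158) = √7900
λ = 0.65·c/f = 0.0682 m, so l = λ/4 = 0.017 m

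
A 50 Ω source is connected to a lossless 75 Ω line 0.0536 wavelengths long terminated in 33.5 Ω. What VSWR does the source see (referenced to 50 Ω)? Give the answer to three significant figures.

βl = 2π × 0.0536 = 19.3°
tan(βl) = 0.35
Z_in = Z_0·(Z_L + jZ_0·tanβl)/(Z_0 + jZ_L·tanβl) = 36.7 + j20.5 Ω
Γ_s = (Z_in − Z_s)/(Z_in + Z_s) = (-13.3 + j20.5)/(86.7 + j20.5), |Γ_s| = 0.274
VSWR = (1 + |Γ_s|)/(1 − |Γ_s|)

VSWR ≈ 1.76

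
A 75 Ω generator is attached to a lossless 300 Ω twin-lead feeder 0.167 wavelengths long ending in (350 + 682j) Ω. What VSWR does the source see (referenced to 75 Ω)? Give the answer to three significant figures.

VSWR ≈ 15.5

βl = 2π × 0.167 = 60.1°
tan(βl) = 1.74
Z_in = Z_0·(Z_L + jZ_0·tanβl)/(Z_0 + jZ_L·tanβl) = 110 − j332 Ω
Γ_s = (Z_in − Z_s)/(Z_in + Z_s) = (34.6 − j332)/(185 − j332), |Γ_s| = 0.879
VSWR = (1 + |Γ_s|)/(1 − |Γ_s|)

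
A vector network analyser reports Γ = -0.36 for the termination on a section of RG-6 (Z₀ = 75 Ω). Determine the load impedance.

Z_L ≈ 35.3 Ω

Z_L = Z_0·(1 + Γ)/(1 − Γ) = 75·(0.64)/(1.36)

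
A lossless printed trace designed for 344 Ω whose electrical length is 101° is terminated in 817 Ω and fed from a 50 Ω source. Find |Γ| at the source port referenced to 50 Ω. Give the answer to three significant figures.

|Γ| ≈ 0.548

tan(βl) = -5.14
Z_in = Z_0·(Z_L + jZ_0·tanβl)/(Z_0 + jZ_L·tanβl) = 149 + j54.6 Ω
Γ_s = (Z_in − Z_s)/(Z_in + Z_s) = (99.3 + j54.6)/(199 + j54.6), |Γ_s| = 0.548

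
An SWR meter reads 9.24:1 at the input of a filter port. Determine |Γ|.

|Γ| = (S − 1)/(S + 1) = (9.24 − 1)/(9.24 + 1) = 8.24/10.2

|Γ| ≈ 0.805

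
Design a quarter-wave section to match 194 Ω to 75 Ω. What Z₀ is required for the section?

Z_qwt = √(Z_0·R_L) = √(75 × 194) = √14550

Z_qwt ≈ 121 Ω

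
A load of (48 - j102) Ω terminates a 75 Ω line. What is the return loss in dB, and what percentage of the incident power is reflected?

Γ = (-27 − j102)/(123 − j102), |Γ| = 0.66
RL = −20·log₁₀(0.66) = 3.6 dB
P_refl/P_inc = |Γ|² = 0.436

RL ≈ 3.6 dB; 43.6% of incident power reflected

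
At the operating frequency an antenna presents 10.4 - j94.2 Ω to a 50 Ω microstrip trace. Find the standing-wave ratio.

VSWR ≈ 22

Γ = (Z_L − Z_0)/(Z_L + Z_0) = (-39.6 − j94.2)/(60.4 − j94.2)
|Γ| = 102/112 = 0.913
VSWR = (1 + |Γ|)/(1 − |Γ|) = 1.91/0.0868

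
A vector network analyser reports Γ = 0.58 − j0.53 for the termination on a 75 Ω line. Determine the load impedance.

Z_L ≈ 62.8 − j174 Ω

Z_L = Z_0·(1 + Γ)/(1 − Γ) = 75·(1.58 − j0.53)/(0.42 + j0.53)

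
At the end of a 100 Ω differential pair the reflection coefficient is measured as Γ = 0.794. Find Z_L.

Z_L ≈ 871 Ω

Z_L = Z_0·(1 + Γ)/(1 − Γ) = 100·(1.79)/(0.206)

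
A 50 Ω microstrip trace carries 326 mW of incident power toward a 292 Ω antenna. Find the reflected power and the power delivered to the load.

Γ = (292 − 50)/(292 + 50) = 0.708
|Γ|² = 0.501
P_refl = |Γ|²·P_inc = 163 mW, P_del = (1 − |Γ|²)·P_inc = 163 mW

P_reflected ≈ 163 mW; P_delivered ≈ 163 mW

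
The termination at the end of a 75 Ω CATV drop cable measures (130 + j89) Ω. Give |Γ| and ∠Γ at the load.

Γ ≈ 0.468 ∠ 34.8°

Γ = (Z_L − Z_0)/(Z_L + Z_0) = (55 + j89)/(205 + j89)
|Γ| = 105/223 = 0.468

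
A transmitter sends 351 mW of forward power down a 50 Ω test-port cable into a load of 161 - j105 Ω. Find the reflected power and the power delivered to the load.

|Γ| = |(111 − j105)/(211 − j105)| = 0.648
|Γ|² = 0.42
P_refl = |Γ|²·P_inc = 148 mW, P_del = (1 − |Γ|²)·P_inc = 203 mW

P_reflected ≈ 148 mW; P_delivered ≈ 203 mW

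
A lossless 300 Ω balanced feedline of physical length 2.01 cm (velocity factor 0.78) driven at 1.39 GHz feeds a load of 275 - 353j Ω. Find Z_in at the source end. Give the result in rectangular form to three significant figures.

Z_in ≈ 100 − j75.9 Ω

λ = v/f = 0.78·c / 1.39 GHz = 0.168 m
βl = 2π·l/λ = 2π × 0.119 = 43°
tan(βl) = tan(43°) = 0.932
Z_in = Z_0·(Z_L + jZ_0·tanβl)/(Z_0 + jZ_L·tanβl)
     = 300·(275 − j73.4)/(629 + j256)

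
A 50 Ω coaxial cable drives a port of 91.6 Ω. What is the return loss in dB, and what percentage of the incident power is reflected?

Γ = (91.6 − 50)/(91.6 + 50) = 0.294
RL = −20·log₁₀(0.294) = 10.6 dB
P_refl/P_inc = |Γ|² = 0.0863

RL ≈ 10.6 dB; 8.63% of incident power reflected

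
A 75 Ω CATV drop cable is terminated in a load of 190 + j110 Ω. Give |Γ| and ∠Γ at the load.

Γ = (Z_L − Z_0)/(Z_L + Z_0) = (115 + j110)/(265 + j110)
|Γ| = 159/287 = 0.555

Γ ≈ 0.555 ∠ 21.2°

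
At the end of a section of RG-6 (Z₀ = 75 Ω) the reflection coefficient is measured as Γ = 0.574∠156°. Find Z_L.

Z_L ≈ 21.1 + j14.7 Ω

Z_L = Z_0·(1 + Γ)/(1 − Γ) = 75·(0.476 + j0.233)/(1.52 − j0.233)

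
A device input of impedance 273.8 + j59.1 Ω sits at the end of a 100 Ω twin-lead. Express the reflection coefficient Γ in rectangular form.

Γ = (Z_L − Z_0)/(Z_L + Z_0) = (173.8 + j59.1)/(373.8 + j59.1)

Γ ≈ 0.478 + j0.0825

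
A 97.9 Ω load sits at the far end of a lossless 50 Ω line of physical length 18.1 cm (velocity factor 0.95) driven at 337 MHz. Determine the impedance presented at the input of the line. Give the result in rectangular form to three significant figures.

Z_in ≈ 26.5 − j8.38 Ω

λ = v/f = 0.95·c / 337 MHz = 0.846 m
βl = 2π·l/λ = 2π × 0.214 = 77°
tan(βl) = tan(77°) = 4.35
Z_in = Z_0·(Z_L + jZ_0·tanβl)/(Z_0 + jZ_L·tanβl)
     = 50·(97.9 + j217)/(50 + j426)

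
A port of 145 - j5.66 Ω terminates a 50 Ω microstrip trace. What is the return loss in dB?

Γ = (95 − j5.66)/(195 − j5.66), |Γ| = 0.488
RL = −20·log₁₀|Γ| = −20·log₁₀(0.488)

RL ≈ 6.23 dB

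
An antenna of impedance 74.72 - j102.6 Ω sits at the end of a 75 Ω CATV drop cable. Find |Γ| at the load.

Γ = (Z_L − Z_0)/(Z_L + Z_0) = (-0.28 − j102.6)/(149.7 − j102.6)
|Γ| = 103/182

|Γ| ≈ 0.565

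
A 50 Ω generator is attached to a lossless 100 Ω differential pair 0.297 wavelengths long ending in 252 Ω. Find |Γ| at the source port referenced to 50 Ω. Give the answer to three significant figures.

|Γ| ≈ 0.274

βl = 2π × 0.297 = 107°
tan(βl) = -3.29
Z_in = Z_0·(Z_L + jZ_0·tanβl)/(Z_0 + jZ_L·tanβl) = 42.7 + j25.3 Ω
Γ_s = (Z_in − Z_s)/(Z_in + Z_s) = (-7.27 + j25.3)/(92.7 + j25.3), |Γ_s| = 0.274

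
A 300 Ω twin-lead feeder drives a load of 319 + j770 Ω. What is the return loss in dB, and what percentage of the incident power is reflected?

Γ = (19 + j770)/(619 + j770), |Γ| = 0.78
RL = −20·log₁₀(0.78) = 2.16 dB
P_refl/P_inc = |Γ|² = 0.608

RL ≈ 2.16 dB; 60.8% of incident power reflected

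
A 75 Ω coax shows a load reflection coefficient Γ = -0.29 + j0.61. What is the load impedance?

Z_L ≈ 20 + j44.9 Ω

Z_L = Z_0·(1 + Γ)/(1 − Γ) = 75·(0.71 + j0.61)/(1.29 − j0.61)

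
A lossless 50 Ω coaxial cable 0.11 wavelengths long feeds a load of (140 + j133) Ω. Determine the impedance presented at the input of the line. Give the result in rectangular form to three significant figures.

Z_in ≈ 34.6 − j78.4 Ω

βl = 2π × 0.11 = 39.6°
tan(βl) = tan(39.6°) = 0.827
Z_in = Z_0·(Z_L + jZ_0·tanβl)/(Z_0 + jZ_L·tanβl)
     = 50·(140 + j174)/(-60 + j116)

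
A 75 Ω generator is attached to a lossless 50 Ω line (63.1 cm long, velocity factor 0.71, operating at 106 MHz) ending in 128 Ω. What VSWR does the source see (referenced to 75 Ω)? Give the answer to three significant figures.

VSWR ≈ 3.54

λ = v/f = 0.71·c / 106 MHz = 2.01 m
βl = 2π·l/λ = 2π × 0.314 = 113°
tan(βl) = -2.35
Z_in = Z_0·(Z_L + jZ_0·tanβl)/(Z_0 + jZ_L·tanβl) = 22.4 + j17.5 Ω
Γ_s = (Z_in − Z_s)/(Z_in + Z_s) = (-52.6 + j17.5)/(97.4 + j17.5), |Γ_s| = 0.56
VSWR = (1 + |Γ_s|)/(1 − |Γ_s|)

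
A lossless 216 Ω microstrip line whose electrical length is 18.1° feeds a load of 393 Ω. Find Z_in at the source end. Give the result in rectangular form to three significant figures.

tan(βl) = tan(18.1°) = 0.327
Z_in = Z_0·(Z_L + jZ_0·tanβl)/(Z_0 + jZ_L·tanβl)
     = 216·(393 + j70.6)/(216 + j128)

Z_in ≈ 321 − j120 Ω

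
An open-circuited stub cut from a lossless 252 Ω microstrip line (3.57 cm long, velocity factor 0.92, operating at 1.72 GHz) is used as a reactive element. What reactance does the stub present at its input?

X_in ≈ -44 Ω (capacitive)

λ = v/f = 0.92·c / 1.72 GHz = 0.16 m
βl = 2π·l/λ = 2π × 0.222 = 80.1°
tan(βl) = 5.73
For an open-circuited stub, Z_in = −jZ_0·cot(βl) = −jZ_0/tan(βl)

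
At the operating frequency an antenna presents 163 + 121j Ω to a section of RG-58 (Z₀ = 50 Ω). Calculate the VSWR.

VSWR ≈ 5.17

Γ = (Z_L − Z_0)/(Z_L + Z_0) = (113 + j121)/(213 + j121)
|Γ| = 166/245 = 0.676
VSWR = (1 + |Γ|)/(1 − |Γ|) = 1.68/0.324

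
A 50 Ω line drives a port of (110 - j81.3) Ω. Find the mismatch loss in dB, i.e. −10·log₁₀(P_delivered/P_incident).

mismatch loss ≈ 1.66 dB

Γ = (60 − j81.3)/(160 − j81.3), |Γ| = 0.563
|Γ|² = 0.317, so P_del/P_inc = 1 − |Γ|² = 0.683
ML = −10·log₁₀(1 − |Γ|²)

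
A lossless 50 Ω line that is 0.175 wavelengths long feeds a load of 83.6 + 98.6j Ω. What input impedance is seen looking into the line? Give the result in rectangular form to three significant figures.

Z_in ≈ 21.3 − j44.1 Ω

βl = 2π × 0.175 = 63°
tan(βl) = tan(63°) = 1.96
Z_in = Z_0·(Z_L + jZ_0·tanβl)/(Z_0 + jZ_L·tanβl)
     = 50·(83.6 + j197)/(-144 + j164)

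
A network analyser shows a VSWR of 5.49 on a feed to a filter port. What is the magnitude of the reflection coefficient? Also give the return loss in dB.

|Γ| = (S − 1)/(S + 1) = (5.49 − 1)/(5.49 + 1) = 4.49/6.49
RL = −20·log₁₀|Γ| = −20·log₁₀(0.692)

|Γ| ≈ 0.692; return loss ≈ 3.2 dB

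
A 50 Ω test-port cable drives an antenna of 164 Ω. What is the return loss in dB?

RL ≈ 5.47 dB

Γ = (164 − 50)/(164 + 50) = 0.533
RL = −20·log₁₀|Γ| = −20·log₁₀(0.533)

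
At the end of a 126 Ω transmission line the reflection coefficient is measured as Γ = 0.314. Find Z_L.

Z_L ≈ 241 Ω

Z_L = Z_0·(1 + Γ)/(1 − Γ) = 126·(1.31)/(0.686)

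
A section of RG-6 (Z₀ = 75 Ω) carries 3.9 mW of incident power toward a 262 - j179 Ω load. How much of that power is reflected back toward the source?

|Γ| = |(187 − j179)/(337 − j179)| = 0.678
|Γ|² = 0.46
P_refl = |Γ|²·P_inc = 1.79 mW, P_del = (1 − |Γ|²)·P_inc = 2.11 mW

P_reflected ≈ 1.79 mW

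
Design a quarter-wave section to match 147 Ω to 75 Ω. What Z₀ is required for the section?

Z_qwt = √(Z_0·R_L) = √(75 × 147) = √11020

Z_qwt ≈ 105 Ω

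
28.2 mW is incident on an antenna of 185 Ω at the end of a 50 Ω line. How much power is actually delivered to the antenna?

P_delivered ≈ 18.9 mW

Γ = (185 − 50)/(185 + 50) = 0.574
|Γ|² = 0.33
P_refl = |Γ|²·P_inc = 9.31 mW, P_del = (1 − |Γ|²)·P_inc = 18.9 mW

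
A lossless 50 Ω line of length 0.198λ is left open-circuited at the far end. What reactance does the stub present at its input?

X_in ≈ -16.9 Ω (capacitive)

βl = 2π × 0.198 = 71.3°
tan(βl) = 2.95
For an open-circuited stub, Z_in = −jZ_0·cot(βl) = −jZ_0/tan(βl)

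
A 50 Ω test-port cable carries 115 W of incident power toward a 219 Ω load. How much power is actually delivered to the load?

Γ = (219 − 50)/(219 + 50) = 0.628
|Γ|² = 0.395
P_refl = |Γ|²·P_inc = 45.4 W, P_del = (1 − |Γ|²)·P_inc = 69.6 W

P_delivered ≈ 69.6 W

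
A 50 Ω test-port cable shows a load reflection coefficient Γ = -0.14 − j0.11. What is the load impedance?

Z_L = Z_0·(1 + Γ)/(1 − Γ) = 50·(0.86 − j0.11)/(1.14 + j0.11)

Z_L ≈ 36.9 − j8.39 Ω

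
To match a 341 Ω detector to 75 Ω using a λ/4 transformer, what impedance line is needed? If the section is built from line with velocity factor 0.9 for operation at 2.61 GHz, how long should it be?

Z_qwt ≈ 160 Ω; length ≈ 2.59 cm

Z_qwt = √(Z_0·R_L) = √(75 × 341) = √25580
λ = 0.9·c/f = 0.103 m, so l = λ/4 = 0.0259 m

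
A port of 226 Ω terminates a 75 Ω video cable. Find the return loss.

Γ = (226 − 75)/(226 + 75) = 0.502
RL = −20·log₁₀|Γ| = −20·log₁₀(0.502)

RL ≈ 5.99 dB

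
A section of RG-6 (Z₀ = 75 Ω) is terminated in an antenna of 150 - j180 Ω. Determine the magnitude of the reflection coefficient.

|Γ| ≈ 0.677

Γ = (Z_L − Z_0)/(Z_L + Z_0) = (75 − j180)/(225 − j180)
|Γ| = 195/288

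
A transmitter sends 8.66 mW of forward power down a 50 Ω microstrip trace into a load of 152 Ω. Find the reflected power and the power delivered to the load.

Γ = (152 − 50)/(152 + 50) = 0.505
|Γ|² = 0.255
P_refl = |Γ|²·P_inc = 2.21 mW, P_del = (1 − |Γ|²)·P_inc = 6.45 mW

P_reflected ≈ 2.21 mW; P_delivered ≈ 6.45 mW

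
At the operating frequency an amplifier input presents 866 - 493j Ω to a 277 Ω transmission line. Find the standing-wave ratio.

VSWR ≈ 4.22

Γ = (Z_L − Z_0)/(Z_L + Z_0) = (589 − j493)/(1143 − j493)
|Γ| = 768/1240 = 0.617
VSWR = (1 + |Γ|)/(1 − |Γ|) = 1.62/0.383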